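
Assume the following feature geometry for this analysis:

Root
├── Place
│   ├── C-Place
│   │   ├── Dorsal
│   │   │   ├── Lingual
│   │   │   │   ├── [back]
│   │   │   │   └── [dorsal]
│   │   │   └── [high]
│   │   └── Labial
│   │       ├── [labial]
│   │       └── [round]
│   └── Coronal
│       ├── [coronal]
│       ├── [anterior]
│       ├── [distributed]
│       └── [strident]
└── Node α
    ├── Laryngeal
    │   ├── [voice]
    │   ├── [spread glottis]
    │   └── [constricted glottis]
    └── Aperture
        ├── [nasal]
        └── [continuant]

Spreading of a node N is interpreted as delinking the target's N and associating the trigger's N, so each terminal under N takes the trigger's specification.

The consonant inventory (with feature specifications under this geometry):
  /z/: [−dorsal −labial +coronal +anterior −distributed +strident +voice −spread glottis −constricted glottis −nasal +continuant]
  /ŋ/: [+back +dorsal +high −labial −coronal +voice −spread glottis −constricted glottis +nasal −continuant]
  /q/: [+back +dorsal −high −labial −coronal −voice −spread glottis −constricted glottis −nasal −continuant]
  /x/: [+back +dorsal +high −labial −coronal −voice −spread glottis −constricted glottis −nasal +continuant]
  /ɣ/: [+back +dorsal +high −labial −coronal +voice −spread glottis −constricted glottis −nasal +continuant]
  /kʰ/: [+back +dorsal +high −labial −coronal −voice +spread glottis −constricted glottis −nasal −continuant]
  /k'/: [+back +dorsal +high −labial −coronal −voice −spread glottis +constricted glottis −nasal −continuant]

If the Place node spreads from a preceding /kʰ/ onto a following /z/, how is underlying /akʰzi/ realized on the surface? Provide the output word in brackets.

[akʰɣi]

The Place node dominates the terminals [back], [dorsal], [high], [labial], [round], [coronal], [anterior], [distributed], [strident].
Spreading Place from /kʰ/ onto /z/ replaces those values with /kʰ/'s: [+back], [+dorsal], [+high], [−labial], [−coronal]. Features outside Place ([voice], [spread glottis], [constricted glottis], …) stay as in /z/.
This feature bundle is that of [ɣ], so /akʰzi/ surfaces as [akʰɣi].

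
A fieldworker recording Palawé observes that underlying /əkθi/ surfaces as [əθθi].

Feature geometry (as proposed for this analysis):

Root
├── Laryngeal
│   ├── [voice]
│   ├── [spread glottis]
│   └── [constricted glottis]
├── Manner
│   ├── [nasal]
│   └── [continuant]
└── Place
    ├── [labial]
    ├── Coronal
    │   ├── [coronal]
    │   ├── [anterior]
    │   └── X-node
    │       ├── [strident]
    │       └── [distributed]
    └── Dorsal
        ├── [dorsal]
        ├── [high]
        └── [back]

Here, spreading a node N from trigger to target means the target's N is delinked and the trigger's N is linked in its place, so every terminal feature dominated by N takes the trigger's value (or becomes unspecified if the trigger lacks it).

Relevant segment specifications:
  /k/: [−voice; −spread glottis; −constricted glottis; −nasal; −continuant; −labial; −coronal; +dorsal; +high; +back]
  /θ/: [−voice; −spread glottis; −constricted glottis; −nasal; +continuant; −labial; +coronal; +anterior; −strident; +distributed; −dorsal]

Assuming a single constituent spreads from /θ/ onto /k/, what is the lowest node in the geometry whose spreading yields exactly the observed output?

Root

/k/ and [θ] differ in [continuant], [coronal], [anterior], [distributed], [strident], [dorsal], [high], [back]; every other specified feature is identical.
Tracing each changed feature up the tree, the paths first meet at Root; any lower node misses at least one of them.
If Root spreads, every terminal under it takes /θ/'s value, producing [θ] as observed.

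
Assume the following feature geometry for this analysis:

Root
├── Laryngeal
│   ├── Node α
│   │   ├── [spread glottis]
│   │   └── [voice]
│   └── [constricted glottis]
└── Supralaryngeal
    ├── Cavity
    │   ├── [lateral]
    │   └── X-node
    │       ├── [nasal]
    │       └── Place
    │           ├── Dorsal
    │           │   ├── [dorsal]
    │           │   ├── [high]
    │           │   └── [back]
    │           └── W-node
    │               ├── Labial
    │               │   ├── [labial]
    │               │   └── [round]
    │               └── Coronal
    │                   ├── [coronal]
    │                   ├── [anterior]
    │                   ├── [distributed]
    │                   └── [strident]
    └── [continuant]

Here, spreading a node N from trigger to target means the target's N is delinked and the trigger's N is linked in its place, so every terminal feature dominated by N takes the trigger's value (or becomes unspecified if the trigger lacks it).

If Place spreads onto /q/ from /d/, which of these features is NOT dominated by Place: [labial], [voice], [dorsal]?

Under this geometry, Place contains [dorsal], [high], [back], [labial], [round], [coronal], [anterior], [distributed], [strident].
Of the listed options, [labial], [dorsal] are among these and would be overwritten by spreading Place.
[voice] is not within the Place subtree (it hangs from Node α), so /q/'s [voice] value survives.

[voice]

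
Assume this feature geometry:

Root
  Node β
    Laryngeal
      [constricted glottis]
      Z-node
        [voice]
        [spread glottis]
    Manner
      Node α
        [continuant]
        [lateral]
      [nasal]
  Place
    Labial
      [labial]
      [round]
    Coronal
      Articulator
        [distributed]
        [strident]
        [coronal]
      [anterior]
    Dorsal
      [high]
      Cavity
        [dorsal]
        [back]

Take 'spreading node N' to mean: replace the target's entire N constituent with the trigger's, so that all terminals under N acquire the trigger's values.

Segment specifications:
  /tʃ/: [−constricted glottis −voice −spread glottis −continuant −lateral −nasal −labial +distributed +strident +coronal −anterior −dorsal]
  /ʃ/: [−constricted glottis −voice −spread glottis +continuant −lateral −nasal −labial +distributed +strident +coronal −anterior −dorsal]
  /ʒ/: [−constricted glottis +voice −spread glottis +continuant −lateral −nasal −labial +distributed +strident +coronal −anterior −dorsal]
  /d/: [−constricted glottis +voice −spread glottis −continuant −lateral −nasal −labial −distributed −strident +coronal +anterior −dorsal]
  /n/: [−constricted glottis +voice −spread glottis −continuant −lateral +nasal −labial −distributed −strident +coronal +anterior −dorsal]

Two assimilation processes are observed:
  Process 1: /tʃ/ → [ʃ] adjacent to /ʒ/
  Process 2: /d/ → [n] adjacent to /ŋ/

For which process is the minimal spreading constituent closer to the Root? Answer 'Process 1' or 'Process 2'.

Process 1: the feature that changes is [continuant]; the minimal node is [continuant] (depth 4).
In Process 2, [nasal] changes, so the minimal spreading node is [nasal] at depth 3.
[nasal] (depth 3) sits above [continuant] (depth 4), making Process 2 the one with the higher spreading node.

Process 2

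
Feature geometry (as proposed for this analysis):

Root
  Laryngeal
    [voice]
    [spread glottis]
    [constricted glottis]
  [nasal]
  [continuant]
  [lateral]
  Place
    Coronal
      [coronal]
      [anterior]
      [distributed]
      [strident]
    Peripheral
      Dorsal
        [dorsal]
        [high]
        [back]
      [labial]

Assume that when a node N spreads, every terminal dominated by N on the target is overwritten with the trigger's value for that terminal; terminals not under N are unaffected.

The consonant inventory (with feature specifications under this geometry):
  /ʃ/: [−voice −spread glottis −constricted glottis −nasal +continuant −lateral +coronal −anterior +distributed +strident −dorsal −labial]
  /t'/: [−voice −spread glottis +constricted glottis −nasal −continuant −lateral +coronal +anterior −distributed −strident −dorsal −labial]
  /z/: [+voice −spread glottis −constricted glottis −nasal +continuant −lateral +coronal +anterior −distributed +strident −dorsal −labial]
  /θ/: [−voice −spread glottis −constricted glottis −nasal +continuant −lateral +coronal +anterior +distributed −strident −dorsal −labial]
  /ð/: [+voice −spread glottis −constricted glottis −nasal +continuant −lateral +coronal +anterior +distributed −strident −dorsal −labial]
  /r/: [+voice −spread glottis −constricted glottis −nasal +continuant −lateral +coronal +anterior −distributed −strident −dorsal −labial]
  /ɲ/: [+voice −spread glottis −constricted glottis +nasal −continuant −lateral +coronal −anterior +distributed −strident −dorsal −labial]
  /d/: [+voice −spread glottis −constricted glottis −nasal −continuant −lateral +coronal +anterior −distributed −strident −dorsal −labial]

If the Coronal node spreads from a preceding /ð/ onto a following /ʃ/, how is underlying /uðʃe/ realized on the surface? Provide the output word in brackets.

Coronal immediately or transitively dominates [coronal], [anterior], [distributed], [strident].
After delinking /ʃ/'s Coronal and linking /ð/'s, the affected terminals become [+coronal], [+anterior], [+distributed], [−strident]; [voice], [spread glottis], [constricted glottis], … (outside Coronal) are retained from /ʃ/.
Among the inventory, only /θ/ has exactly this specification, giving the surface form [uðθe].

[uðθe]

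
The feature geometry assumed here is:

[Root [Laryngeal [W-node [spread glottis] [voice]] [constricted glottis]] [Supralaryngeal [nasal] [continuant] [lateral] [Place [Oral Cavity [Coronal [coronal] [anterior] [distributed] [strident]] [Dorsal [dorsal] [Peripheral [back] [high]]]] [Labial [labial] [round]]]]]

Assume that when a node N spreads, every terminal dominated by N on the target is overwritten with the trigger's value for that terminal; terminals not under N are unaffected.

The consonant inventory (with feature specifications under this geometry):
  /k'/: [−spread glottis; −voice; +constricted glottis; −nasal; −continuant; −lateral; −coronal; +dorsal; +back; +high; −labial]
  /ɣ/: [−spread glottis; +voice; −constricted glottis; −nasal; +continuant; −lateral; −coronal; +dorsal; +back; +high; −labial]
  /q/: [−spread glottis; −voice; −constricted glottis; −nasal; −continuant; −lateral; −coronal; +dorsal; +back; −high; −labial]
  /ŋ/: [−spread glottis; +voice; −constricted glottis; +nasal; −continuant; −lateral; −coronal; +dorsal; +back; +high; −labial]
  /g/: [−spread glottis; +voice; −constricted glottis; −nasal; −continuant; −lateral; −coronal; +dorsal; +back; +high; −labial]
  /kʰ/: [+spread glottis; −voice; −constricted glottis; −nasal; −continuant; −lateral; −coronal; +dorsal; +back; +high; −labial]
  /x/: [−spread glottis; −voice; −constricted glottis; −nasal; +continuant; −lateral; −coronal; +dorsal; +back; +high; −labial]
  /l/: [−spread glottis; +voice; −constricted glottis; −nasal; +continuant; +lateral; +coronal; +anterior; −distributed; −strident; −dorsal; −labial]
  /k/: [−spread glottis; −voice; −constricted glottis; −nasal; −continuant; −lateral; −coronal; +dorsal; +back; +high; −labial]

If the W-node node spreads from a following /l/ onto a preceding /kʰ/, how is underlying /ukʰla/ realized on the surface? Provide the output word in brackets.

W-node immediately or transitively dominates [spread glottis], [voice].
Spreading W-node from /l/ onto /kʰ/ replaces those values with /l/'s: [−spread glottis], [+voice]. Features outside W-node ([constricted glottis], [nasal], [continuant], …) stay as in /kʰ/.
This feature bundle is that of [g], so /ukʰla/ surfaces as [ugla].

[ugla]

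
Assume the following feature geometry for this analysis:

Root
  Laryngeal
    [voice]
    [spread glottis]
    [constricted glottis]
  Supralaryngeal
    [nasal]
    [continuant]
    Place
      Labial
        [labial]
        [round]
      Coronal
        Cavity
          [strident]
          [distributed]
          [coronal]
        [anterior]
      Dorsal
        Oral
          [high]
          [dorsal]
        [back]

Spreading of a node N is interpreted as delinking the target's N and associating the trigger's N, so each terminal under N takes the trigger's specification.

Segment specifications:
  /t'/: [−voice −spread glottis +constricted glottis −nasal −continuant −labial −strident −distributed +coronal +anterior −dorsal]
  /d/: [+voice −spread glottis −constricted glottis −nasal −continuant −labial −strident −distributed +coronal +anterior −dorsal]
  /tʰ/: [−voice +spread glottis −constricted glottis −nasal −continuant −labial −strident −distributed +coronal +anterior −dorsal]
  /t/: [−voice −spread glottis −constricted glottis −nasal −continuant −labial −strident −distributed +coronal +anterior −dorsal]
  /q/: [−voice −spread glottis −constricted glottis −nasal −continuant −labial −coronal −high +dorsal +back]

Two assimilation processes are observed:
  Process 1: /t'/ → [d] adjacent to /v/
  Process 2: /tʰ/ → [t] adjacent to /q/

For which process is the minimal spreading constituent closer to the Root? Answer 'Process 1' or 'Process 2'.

Process 1 alters [voice], [constricted glottis]; the lowest common ancestor is Laryngeal (depth 1 from Root).
Process 2: the feature that changes is [spread glottis]; the minimal node is [spread glottis] (depth 2).
Laryngeal is closer to Root than [spread glottis], so Process 1 spreads the higher node.

Process 1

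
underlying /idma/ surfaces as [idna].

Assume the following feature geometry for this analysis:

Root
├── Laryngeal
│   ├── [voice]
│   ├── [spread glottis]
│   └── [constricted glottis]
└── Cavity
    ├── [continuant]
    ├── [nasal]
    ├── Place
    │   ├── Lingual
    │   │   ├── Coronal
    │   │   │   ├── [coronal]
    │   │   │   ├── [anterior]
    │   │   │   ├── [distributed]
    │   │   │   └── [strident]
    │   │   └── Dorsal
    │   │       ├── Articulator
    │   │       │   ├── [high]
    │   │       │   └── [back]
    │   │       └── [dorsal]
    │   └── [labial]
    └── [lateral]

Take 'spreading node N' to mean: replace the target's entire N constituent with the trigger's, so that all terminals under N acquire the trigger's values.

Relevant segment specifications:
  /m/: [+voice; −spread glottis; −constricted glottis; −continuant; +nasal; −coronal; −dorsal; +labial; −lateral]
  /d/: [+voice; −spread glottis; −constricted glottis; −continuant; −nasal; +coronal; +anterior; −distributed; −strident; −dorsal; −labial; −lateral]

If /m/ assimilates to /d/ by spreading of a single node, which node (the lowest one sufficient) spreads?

Place

Feature comparison: [labial], [coronal], [anterior], [distributed], [strident] differ between /m/ and [n]; the remaining terminals match.
These terminals are all dominated by Place, and no proper subconstituent of Place covers them all; Place is their lowest common ancestor.
Spreading Place from /d/ overwrites each of those terminals with /d/'s values, yielding exactly [n].
Had Cavity or a higher node spread, [nasal] would have taken /d/'s value; it stays as in /m/, confirming the spreading constituent is exactly Place.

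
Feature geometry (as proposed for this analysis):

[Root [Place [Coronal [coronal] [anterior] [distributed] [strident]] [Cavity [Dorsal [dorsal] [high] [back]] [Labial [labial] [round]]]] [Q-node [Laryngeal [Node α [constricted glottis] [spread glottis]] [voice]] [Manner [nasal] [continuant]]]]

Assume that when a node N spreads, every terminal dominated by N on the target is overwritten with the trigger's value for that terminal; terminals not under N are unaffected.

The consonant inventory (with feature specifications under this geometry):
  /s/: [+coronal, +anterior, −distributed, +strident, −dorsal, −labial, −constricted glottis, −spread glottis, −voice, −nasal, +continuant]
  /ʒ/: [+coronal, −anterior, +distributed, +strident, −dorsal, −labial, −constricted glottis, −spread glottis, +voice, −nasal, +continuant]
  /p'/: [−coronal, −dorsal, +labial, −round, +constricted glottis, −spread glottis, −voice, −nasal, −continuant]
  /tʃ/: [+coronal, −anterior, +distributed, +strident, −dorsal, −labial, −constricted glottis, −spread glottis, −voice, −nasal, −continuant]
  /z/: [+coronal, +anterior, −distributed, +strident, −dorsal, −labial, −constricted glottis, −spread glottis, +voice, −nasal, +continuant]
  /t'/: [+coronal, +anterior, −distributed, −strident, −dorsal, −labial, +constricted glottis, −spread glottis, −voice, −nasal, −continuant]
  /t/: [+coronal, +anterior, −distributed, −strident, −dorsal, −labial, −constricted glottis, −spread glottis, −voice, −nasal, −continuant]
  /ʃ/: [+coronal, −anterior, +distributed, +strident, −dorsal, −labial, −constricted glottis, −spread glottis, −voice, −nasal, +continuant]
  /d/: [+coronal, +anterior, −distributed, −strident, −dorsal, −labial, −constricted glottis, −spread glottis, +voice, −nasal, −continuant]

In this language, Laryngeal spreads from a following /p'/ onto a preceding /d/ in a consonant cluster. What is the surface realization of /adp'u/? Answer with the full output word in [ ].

Laryngeal immediately or transitively dominates [constricted glottis], [spread glottis], [voice].
After delinking /d/'s Laryngeal and linking /p'/'s, the affected terminals become [+constricted glottis], [−spread glottis], [−voice]; [coronal], [anterior], [distributed], … (outside Laryngeal) are retained from /d/.
This feature bundle is that of [t'], so /adp'u/ surfaces as [at'p'u].

[at'p'u]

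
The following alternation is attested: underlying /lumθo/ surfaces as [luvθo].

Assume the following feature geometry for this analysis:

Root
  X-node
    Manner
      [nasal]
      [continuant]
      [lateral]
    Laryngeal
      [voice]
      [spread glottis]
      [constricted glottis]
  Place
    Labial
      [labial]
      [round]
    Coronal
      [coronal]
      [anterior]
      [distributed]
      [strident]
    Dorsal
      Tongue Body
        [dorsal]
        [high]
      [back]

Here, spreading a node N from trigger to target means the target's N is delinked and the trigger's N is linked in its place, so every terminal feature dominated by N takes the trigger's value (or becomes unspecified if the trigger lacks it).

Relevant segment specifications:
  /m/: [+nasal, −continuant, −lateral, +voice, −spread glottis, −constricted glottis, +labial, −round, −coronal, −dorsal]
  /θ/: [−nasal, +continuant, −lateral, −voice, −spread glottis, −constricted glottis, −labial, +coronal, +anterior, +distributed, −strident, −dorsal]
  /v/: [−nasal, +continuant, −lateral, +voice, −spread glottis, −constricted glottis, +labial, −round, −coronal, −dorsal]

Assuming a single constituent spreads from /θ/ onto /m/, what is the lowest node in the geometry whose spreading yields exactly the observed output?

Manner

The alternation /m/ → [v] changes [nasal], [continuant] and nothing else.
Tracing each changed feature up the tree, the paths first meet at Manner; any lower node misses at least one of them.
Spreading Manner from /θ/ overwrites each of those terminals with /θ/'s values, yielding exactly [v].
Since [voice] is preserved even though /θ/ disagrees there, no node above Manner spread.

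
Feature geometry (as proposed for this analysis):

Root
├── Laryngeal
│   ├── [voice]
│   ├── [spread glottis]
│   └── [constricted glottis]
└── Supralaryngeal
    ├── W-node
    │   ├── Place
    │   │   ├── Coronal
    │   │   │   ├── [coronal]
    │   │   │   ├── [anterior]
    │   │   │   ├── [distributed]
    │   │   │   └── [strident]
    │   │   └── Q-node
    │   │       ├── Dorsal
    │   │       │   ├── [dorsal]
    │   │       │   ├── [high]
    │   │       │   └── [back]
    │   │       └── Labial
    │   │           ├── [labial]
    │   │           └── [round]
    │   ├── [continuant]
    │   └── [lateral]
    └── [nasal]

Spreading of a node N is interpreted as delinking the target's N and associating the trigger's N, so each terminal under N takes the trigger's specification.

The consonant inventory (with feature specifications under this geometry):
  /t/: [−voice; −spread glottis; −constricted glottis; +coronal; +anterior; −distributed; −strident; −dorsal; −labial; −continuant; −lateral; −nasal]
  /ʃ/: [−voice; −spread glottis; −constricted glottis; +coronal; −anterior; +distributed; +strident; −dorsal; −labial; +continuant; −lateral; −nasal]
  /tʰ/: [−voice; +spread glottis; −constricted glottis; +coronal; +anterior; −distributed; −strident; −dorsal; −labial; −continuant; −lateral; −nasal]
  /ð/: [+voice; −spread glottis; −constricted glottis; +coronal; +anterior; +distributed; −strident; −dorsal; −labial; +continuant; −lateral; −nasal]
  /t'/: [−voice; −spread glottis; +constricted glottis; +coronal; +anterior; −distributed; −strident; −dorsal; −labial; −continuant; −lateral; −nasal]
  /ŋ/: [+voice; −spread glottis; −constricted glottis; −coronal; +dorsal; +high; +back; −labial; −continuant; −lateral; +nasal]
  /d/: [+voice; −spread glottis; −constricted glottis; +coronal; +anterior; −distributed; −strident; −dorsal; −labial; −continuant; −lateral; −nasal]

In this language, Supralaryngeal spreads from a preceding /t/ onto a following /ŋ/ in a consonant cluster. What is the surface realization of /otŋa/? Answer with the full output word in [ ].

[otda]

Supralaryngeal immediately or transitively dominates [coronal], [anterior], [distributed], [strident], [dorsal], [high], [back], [labial], [round], [continuant], [lateral], [nasal].
After delinking /ŋ/'s Supralaryngeal and linking /t/'s, the affected terminals become [+coronal], [+anterior], [−distributed], [−strident], [−dorsal], [−labial], [−continuant], [−lateral], [−nasal]; [voice], [spread glottis], [constricted glottis] (outside Supralaryngeal) are retained from /ŋ/.
This feature bundle is that of [d], so /otŋa/ surfaces as [otda].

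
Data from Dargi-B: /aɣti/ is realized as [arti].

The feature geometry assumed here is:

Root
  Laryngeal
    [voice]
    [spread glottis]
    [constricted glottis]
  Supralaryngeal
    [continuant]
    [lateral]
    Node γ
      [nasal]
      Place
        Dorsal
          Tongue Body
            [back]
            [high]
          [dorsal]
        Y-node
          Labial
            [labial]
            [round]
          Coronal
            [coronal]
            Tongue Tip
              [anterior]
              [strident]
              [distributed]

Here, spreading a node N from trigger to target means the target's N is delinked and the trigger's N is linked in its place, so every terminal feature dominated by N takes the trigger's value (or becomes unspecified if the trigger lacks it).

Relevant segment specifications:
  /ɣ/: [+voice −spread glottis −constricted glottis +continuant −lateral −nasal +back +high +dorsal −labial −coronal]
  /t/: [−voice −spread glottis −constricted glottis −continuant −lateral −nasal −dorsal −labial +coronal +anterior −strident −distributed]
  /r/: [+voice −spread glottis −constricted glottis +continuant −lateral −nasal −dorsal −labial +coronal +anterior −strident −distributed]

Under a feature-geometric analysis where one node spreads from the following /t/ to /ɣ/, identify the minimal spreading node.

Place

Comparing /ɣ/ with its surface form [r], the features that change are [coronal], [anterior], [distributed], [strident], [dorsal], [high], [back].
The smallest constituent containing every changed terminal is Place — each of its daughters lacks at least one of the affected features.
If Place spreads, every terminal under it takes /t/'s value, producing [r] as observed.
Features on which the two segments disagree outside Place, such as [continuant], [voice], are unchanged — nothing dominating them spread, and Place is the minimal sufficient constituent.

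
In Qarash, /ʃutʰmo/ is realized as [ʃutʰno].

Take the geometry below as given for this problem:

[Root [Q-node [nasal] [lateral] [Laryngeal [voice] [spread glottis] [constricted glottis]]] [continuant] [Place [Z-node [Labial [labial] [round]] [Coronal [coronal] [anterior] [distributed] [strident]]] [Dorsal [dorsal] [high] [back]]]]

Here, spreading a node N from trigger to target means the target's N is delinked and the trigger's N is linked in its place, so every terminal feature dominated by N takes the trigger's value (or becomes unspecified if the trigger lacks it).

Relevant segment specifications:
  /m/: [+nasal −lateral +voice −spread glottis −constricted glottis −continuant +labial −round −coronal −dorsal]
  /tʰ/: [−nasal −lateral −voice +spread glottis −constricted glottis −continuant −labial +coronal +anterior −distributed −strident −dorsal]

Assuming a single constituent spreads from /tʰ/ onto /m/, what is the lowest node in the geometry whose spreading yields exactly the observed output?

Z-node

The alternation /m/ → [n] changes [labial], [round], [coronal], [anterior], [distributed], [strident] and nothing else.
Tracing each changed feature up the tree, the paths first meet at Z-node; any lower node misses at least one of them.
Spreading Z-node from /tʰ/ overwrites each of those terminals with /tʰ/'s values, yielding exactly [n].
[voice], [spread glottis] stay as in /m/ although /tʰ/ differs there, so no node dominating them spread; among the remaining candidates Z-node is the lowest that derives the output.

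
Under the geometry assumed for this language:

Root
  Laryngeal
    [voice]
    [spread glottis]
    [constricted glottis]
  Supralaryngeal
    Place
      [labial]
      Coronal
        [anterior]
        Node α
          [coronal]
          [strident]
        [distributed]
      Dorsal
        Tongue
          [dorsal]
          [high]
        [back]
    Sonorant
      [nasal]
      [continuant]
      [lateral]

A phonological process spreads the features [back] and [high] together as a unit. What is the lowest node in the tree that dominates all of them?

Dorsal

[back] is immediately dominated by Dorsal.
[high] is immediately dominated by Tongue.
These paths first converge at Dorsal; no daughter of Dorsal dominates all 2 features, so Dorsal is the minimal constituent.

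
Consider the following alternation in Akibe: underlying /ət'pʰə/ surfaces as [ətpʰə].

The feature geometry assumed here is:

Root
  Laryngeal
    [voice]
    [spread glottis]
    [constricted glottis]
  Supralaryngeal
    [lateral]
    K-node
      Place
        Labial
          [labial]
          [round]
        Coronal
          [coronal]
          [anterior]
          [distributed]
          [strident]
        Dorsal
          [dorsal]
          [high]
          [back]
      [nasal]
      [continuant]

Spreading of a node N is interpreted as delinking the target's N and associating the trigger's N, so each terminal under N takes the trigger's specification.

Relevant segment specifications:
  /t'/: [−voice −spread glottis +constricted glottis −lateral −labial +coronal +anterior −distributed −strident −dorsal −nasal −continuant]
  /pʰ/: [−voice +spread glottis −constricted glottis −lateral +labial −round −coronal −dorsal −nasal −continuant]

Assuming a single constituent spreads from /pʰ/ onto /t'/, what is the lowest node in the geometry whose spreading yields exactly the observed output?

[constricted glottis]

/t'/ and [t] differ in [constricted glottis]; every other specified feature is identical.
With a single altered terminal, the smallest constituent that could spread is that terminal — [constricted glottis].
Had Laryngeal or a higher node spread, [spread glottis] would have taken /pʰ/'s value; it stays as in /t'/, confirming the spreading constituent is exactly [constricted glottis].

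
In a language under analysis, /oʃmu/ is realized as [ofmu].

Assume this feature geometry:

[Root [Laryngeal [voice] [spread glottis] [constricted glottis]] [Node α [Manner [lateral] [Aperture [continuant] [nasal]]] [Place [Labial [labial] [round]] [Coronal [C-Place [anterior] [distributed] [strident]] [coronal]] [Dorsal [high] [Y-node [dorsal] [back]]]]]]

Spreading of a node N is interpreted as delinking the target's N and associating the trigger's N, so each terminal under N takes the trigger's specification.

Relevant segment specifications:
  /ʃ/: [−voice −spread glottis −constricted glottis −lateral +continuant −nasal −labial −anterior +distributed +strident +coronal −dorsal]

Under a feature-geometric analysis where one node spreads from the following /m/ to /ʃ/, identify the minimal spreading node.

Place

The alternation /ʃ/ → [f] changes [labial], [round], [coronal], [anterior], [distributed], [strident] and nothing else.
These terminals are all dominated by Place, and no proper subconstituent of Place covers them all; Place is their lowest common ancestor.
If Place spreads, every terminal under it takes /m/'s value, producing [f] as observed.
Since [continuant], [nasal] are preserved even though /m/ disagrees there, no node above Place spread.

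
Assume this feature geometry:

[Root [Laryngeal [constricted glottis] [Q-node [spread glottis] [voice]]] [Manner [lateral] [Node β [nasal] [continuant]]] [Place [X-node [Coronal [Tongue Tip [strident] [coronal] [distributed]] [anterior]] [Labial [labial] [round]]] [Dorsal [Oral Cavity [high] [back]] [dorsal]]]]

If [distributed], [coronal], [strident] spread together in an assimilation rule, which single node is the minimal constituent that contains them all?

Tongue Tip

[distributed]: Root / Place / X-node / Coronal / Tongue Tip / [distributed].
[coronal]: Root / Place / X-node / Coronal / Tongue Tip / [coronal].
[strident]: Root / Place / X-node / Coronal / Tongue Tip / [strident].
The lowest node appearing on every path is Tongue Tip; each proper daughter of Tongue Tip fails to dominate at least one of the listed features.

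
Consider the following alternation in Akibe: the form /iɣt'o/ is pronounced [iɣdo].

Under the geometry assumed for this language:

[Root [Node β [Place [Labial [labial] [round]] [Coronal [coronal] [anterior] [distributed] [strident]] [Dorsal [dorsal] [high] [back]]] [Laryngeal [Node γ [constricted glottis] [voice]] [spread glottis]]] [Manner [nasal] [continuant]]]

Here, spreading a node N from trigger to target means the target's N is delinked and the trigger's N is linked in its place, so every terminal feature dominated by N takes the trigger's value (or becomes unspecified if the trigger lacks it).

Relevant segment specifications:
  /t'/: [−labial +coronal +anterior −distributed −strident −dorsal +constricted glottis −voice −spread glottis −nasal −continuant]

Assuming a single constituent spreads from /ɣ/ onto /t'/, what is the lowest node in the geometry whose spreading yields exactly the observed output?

Comparing /t'/ with its surface form [d], the features that change are [voice], [constricted glottis].
These terminals are all dominated by Node γ, and no proper subconstituent of Node γ covers them all; Node γ is their lowest common ancestor.
Spreading Node γ from /ɣ/ overwrites each of those terminals with /ɣ/'s values, yielding exactly [d].
[coronal], [continuant] stay as in /t'/ although /ɣ/ differs there, so no node dominating them spread; among the remaining candidates Node γ is the lowest that derives the output.

Node γ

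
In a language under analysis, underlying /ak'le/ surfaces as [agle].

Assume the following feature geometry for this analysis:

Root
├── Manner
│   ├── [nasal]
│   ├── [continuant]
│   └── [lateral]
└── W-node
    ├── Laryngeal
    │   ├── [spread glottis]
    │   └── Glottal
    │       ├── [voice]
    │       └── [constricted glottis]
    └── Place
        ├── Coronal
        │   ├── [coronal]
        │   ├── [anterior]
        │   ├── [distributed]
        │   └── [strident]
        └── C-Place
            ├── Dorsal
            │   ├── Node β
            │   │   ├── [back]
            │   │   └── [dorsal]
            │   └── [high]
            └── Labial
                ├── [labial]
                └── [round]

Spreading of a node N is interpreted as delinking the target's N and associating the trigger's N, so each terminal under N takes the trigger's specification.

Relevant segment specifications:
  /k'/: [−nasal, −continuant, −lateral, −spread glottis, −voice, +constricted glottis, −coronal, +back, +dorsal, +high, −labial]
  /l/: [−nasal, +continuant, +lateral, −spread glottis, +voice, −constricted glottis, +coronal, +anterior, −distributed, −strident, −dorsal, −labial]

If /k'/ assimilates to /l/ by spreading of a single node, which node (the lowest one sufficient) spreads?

Glottal

Comparing /k'/ with its surface form [g], the features that change are [voice], [constricted glottis].
These terminals are all dominated by Glottal, and no proper subconstituent of Glottal covers them all; Glottal is their lowest common ancestor.
If Glottal spreads, every terminal under it takes /l/'s value, producing [g] as observed.
[dorsal], [continuant] stay as in /k'/ although /l/ differs there, so no node dominating them spread; among the remaining candidates Glottal is the lowest that derives the output.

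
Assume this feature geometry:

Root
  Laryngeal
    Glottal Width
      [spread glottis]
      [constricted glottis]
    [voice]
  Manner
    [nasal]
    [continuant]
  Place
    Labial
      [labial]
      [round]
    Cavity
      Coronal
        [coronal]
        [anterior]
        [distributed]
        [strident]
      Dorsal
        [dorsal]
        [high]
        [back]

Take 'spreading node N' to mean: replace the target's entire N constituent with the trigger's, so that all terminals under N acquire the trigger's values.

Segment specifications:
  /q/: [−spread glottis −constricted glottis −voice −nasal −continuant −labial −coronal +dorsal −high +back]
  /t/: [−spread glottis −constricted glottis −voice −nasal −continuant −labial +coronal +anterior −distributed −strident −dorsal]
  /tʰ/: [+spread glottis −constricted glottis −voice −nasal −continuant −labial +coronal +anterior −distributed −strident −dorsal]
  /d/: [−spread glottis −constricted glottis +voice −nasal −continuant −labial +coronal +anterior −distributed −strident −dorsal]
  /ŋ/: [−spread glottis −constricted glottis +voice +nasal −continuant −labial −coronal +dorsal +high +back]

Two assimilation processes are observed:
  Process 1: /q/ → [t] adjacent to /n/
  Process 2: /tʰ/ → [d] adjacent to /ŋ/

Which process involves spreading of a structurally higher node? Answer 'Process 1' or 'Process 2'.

Process 1 alters [coronal], [anterior], [distributed], [strident], [dorsal], [high], [back]; the lowest common ancestor is Cavity (depth 2 from Root).
In Process 2, [voice], [spread glottis] change, so the minimal spreading node is Laryngeal at depth 1.
Depth 1 < depth 2; Process 2 involves the structurally higher constituent Laryngeal.

Process 2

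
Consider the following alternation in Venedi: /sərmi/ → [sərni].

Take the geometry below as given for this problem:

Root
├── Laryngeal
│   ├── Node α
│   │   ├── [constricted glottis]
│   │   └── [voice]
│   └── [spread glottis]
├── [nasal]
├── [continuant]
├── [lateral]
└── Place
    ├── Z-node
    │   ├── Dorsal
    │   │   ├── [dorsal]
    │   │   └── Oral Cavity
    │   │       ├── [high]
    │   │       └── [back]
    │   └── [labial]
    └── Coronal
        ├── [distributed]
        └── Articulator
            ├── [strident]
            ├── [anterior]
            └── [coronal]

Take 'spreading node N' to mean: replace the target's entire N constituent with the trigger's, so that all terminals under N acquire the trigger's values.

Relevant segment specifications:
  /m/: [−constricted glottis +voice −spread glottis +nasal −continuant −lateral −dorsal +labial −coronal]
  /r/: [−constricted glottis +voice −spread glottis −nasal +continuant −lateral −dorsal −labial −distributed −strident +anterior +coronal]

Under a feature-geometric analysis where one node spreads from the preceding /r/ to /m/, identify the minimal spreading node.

Place

Feature comparison: [labial], [coronal], [anterior], [distributed], [strident] differ between /m/ and [n]; the remaining terminals match.
These terminals are all dominated by Place, and no proper subconstituent of Place covers them all; Place is their lowest common ancestor.
Delinking /m/'s Place and associating /r/'s Place gives precisely the feature bundle of [n].
Had Root spread, [nasal], [continuant] would have taken /r/'s values; they stay as in /m/, confirming the spreading constituent is exactly Place.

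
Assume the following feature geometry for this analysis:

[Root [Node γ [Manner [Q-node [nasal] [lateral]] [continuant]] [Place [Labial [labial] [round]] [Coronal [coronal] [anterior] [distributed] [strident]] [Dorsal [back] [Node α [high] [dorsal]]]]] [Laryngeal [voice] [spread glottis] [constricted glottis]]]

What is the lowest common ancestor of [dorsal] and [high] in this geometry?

[dorsal] is immediately dominated by Node α.
[high] is immediately dominated by Node α.
The lowest node appearing on every path is Node α; each proper daughter of Node α fails to dominate at least one of the listed features.

Node α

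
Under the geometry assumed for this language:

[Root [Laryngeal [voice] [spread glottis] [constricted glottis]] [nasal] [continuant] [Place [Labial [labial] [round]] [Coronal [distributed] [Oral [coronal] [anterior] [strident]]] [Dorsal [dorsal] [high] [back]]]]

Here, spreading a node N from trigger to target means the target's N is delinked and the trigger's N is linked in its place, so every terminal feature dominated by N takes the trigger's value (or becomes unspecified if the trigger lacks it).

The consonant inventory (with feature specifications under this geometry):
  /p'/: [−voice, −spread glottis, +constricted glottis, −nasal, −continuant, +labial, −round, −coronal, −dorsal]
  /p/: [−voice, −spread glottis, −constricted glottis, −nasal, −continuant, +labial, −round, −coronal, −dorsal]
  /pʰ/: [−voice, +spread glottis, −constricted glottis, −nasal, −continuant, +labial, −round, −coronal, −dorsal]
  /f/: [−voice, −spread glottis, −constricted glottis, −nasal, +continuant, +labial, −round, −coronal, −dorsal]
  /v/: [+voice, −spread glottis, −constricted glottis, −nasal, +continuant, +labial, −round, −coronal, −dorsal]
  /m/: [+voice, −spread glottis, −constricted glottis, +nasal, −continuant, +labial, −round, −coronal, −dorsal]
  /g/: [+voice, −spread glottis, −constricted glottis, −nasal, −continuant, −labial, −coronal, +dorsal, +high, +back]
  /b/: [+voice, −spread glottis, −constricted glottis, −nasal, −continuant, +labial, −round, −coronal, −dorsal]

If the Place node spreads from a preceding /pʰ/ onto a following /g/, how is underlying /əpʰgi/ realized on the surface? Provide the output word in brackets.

Terminals under Place in this geometry: [labial], [round], [distributed], [coronal], [anterior], [strident], [dorsal], [high], [back].
Spreading Place from /pʰ/ onto /g/ replaces those values with /pʰ/'s: [+labial], [−round], [−coronal], [−dorsal]. Features outside Place ([voice], [spread glottis], [constricted glottis], …) stay as in /g/.
This feature bundle is that of [b], so /əpʰgi/ surfaces as [əpʰbi].

[əpʰbi]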